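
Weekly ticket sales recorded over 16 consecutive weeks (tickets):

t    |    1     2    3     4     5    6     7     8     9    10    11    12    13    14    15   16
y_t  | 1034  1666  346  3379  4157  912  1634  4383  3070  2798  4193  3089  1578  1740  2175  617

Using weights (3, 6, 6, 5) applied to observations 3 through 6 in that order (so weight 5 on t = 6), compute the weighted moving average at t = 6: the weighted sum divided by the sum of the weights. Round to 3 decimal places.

2540.700

Weighted sum: 3·346 + 6·3379 + 6·4157 + 5·912 = 1038 + 20274 + 24942 + 4560 = 50814
Weight total: 3 + 6 + 6 + 5 = 20
WMA = 50814 / 20 = 2540.700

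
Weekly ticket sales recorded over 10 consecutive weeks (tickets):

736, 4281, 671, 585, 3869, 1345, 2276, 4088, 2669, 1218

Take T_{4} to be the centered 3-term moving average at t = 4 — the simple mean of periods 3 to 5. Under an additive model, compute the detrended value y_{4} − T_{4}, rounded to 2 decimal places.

Trend T_4 = (671 + 585 + 3869) / 3 = 5125/3 = 1708.3333
Detrended value: 585 − 1708.3333 = -1123.33

-1123.33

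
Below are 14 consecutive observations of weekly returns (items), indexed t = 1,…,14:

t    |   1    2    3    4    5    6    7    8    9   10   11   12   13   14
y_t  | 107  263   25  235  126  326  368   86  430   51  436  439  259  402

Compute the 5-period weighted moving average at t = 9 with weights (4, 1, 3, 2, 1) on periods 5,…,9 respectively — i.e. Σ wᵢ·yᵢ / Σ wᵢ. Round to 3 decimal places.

230.545

Weighted sum: 4·126 + 1·326 + 3·368 + 2·86 + 1·430 = 504 + 326 + 1104 + 172 + 430 = 2536
Weight total: 4 + 1 + 3 + 2 + 1 = 11
WMA = 2536 / 11 = 230.545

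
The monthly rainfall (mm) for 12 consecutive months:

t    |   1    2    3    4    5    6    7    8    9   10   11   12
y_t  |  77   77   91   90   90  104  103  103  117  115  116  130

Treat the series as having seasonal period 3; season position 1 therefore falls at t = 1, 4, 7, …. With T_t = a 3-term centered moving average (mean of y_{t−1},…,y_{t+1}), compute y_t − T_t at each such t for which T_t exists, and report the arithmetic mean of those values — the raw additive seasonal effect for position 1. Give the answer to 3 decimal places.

-0.556

Season position 1 occurs at t = 4, 7, 10 (where T_t is defined).
t=4: T_4 = 90.33333; y_4 − T_4 = 90 − 90.33333 = -0.33333
t=7: T_7 = 103.33333; y_7 − T_7 = 103 − 103.33333 = -0.33333
t=10: T_10 = 116.00000; y_10 − T_10 = 115 − 116.00000 = -1.00000
Mean deviation: (-0.33333 + -0.33333 + -1.00000) / 3 = -0.556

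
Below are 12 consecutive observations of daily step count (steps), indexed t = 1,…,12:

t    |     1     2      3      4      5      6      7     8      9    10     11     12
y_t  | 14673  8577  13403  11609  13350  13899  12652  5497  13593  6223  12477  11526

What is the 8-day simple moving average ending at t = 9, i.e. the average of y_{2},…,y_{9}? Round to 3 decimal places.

11572.500

Sum of periods 2–9: 8577 + 13403 + 11609 + 13350 + 13899 + 12652 + 5497 + 13593 = 92580
Divide by 8: 92580 / 8 = 11572.500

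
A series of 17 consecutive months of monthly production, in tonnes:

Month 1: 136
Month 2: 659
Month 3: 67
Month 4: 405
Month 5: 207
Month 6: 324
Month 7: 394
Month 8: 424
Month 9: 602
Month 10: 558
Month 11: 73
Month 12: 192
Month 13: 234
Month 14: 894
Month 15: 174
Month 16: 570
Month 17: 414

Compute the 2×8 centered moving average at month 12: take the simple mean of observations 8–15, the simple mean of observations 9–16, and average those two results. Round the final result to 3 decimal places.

Sum over 8–15: 424 + 602 + 558 + 73 + 192 + 234 + 894 + 174 = 3151
Sum over 9–16: 602 + 558 + 73 + 192 + 234 + 894 + 174 + 570 = 3297
CMA at t=12 = (3151 + 3297) / (2·8) = 6448 / 16 = 403.000

403.000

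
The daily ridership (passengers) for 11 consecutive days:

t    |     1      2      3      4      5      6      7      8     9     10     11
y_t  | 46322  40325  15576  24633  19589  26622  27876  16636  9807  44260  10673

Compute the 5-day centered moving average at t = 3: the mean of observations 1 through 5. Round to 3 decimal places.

Sum of periods 1–5: 46322 + 40325 + 15576 + 24633 + 19589 = 146445
Divide by 5: 146445 / 5 = 29289.000

29289.000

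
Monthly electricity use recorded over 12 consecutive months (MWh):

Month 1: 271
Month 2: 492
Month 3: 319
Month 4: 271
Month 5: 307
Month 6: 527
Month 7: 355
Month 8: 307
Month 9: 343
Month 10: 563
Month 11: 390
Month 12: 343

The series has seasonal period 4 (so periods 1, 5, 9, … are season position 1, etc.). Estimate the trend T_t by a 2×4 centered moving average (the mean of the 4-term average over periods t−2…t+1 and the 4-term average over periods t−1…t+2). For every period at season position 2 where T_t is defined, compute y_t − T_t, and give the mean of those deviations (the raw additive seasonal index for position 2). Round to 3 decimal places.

157.625

Season position 2 occurs at t = 6, 10 (where T_t is defined).
t=6: T_6 = 369.50000; y_6 − T_6 = 527 − 369.50000 = 157.50000
t=10: T_10 = 405.25000; y_10 − T_10 = 563 − 405.25000 = 157.75000
Mean deviation: (157.50000 + 157.75000) / 2 = 157.625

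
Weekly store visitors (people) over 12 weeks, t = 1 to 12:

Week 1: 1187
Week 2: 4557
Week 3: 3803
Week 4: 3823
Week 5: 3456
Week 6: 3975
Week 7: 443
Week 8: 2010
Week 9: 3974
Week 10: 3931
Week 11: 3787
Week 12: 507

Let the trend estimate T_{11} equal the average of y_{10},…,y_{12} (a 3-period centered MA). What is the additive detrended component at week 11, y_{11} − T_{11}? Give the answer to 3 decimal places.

Trend T_11 = (3931 + 3787 + 507) / 3 = 8225/3 = 2741.66667
Detrended value: 3787 − 2741.66667 = 1045.333

1045.333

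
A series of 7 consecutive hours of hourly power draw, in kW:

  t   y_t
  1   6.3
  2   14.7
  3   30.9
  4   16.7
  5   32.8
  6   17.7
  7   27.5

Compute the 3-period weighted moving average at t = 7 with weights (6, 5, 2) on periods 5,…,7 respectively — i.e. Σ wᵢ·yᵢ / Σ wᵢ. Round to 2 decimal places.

26.18

Weighted sum: 6·32.8 + 5·17.7 + 2·27.5 = 196.8 + 88.5 + 55.0 = 340.3
Weight total: 6 + 5 + 2 = 13
WMA = 340.3 / 13 = 26.18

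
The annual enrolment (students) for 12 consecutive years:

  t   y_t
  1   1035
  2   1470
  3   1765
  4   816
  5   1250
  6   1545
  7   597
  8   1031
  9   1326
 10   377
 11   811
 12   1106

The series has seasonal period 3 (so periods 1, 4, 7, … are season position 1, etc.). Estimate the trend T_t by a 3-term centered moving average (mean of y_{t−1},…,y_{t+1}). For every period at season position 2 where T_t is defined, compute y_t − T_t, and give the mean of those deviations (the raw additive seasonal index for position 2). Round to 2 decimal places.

Season position 2 occurs at t = 2, 5, 8, 11 (where T_t is defined).
t=2: T_2 = 1423.3333; y_2 − T_2 = 1470 − 1423.3333 = 46.6667
t=5: T_5 = 1203.6667; y_5 − T_5 = 1250 − 1203.6667 = 46.3333
t=8: T_8 = 984.6667; y_8 − T_8 = 1031 − 984.6667 = 46.3333
t=11: T_11 = 764.6667; y_11 − T_11 = 811 − 764.6667 = 46.3333
Mean deviation: (46.6667 + 46.3333 + 46.3333 + 46.3333) / 4 = 46.42

46.42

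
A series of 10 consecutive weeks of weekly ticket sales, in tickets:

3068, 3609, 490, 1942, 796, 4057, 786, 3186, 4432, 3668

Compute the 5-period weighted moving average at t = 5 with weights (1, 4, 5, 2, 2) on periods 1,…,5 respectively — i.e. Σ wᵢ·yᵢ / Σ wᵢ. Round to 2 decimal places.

Weighted sum: 1·3068 + 4·3609 + 5·490 + 2·1942 + 2·796 = 3068 + 14436 + 2450 + 3884 + 1592 = 25430
Weight total: 1 + 4 + 5 + 2 + 2 = 14
WMA = 25430 / 14 = 1816.43

1816.43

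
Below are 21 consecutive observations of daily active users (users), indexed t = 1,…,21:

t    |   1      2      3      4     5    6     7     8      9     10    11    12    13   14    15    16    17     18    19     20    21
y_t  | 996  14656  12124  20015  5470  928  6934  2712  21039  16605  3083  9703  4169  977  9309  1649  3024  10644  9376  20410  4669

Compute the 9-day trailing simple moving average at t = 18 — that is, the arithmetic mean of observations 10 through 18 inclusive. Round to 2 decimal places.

6573.67

Sum of periods 10–18: 16605 + 3083 + 9703 + 4169 + 977 + 9309 + 1649 + 3024 + 10644 = 59163
Divide by 9: 59163 / 9 = 6573.67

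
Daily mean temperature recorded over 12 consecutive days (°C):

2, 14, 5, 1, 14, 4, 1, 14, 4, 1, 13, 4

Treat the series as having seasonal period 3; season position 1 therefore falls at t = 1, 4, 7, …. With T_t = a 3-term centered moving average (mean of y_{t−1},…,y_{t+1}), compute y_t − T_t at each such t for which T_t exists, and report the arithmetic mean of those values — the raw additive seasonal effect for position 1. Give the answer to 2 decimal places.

-5.33

Season position 1 occurs at t = 4, 7, 10 (where T_t is defined).
t=4: T_4 = 6.6667; y_4 − T_4 = 1 − 6.6667 = -5.6667
t=7: T_7 = 6.3333; y_7 − T_7 = 1 − 6.3333 = -5.3333
t=10: T_10 = 6.0000; y_10 − T_10 = 1 − 6.0000 = -5.0000
Mean deviation: (-5.6667 + -5.3333 + -5.0000) / 3 = -5.33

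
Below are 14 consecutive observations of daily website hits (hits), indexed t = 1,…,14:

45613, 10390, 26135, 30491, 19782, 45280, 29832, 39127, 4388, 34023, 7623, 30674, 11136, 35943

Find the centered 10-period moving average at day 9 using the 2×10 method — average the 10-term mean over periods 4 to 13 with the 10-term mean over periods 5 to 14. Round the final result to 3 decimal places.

Sum over 4–13: 30491 + 19782 + 45280 + 29832 + 39127 + 4388 + 34023 + 7623 + 30674 + 11136 = 252356
Sum over 5–14: 19782 + 45280 + 29832 + 39127 + 4388 + 34023 + 7623 + 30674 + 11136 + 35943 = 257808
CMA at t=9 = (252356 + 257808) / (2·10) = 510164 / 20 = 25508.200

25508.200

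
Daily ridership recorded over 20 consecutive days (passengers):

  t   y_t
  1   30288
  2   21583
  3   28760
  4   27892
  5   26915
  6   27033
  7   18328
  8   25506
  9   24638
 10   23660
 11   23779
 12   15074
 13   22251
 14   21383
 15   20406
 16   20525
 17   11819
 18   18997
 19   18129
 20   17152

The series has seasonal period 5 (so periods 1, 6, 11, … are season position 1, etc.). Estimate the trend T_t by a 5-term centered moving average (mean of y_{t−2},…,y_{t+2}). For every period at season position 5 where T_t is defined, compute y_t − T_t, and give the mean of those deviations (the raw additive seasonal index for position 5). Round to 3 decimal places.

1129.067

Season position 5 occurs at t = 5, 10, 15 (where T_t is defined).
t=5: T_5 = 25785.60000; y_5 − T_5 = 26915 − 25785.60000 = 1129.40000
t=10: T_10 = 22531.40000; y_10 − T_10 = 23660 − 22531.40000 = 1128.60000
t=15: T_15 = 19276.80000; y_15 − T_15 = 20406 − 19276.80000 = 1129.20000
Mean deviation: (1129.40000 + 1128.60000 + 1129.20000) / 3 = 1129.067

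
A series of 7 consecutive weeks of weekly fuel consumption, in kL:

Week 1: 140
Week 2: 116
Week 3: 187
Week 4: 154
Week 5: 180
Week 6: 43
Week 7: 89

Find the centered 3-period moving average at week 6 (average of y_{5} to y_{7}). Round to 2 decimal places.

Sum of periods 5–7: 180 + 43 + 89 = 312
Divide by 3: 312 / 3 = 104.00

104.00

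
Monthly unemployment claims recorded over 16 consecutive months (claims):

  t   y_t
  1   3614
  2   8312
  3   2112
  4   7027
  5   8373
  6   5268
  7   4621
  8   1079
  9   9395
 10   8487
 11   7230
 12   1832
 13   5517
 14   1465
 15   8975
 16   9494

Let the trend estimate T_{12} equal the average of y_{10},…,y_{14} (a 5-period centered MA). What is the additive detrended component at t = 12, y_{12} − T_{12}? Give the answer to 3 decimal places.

-3074.200

Trend T_12 = (8487 + 7230 + 1832 + 5517 + 1465) / 5 = 24531/5 = 4906.20000
Detrended value: 1832 − 4906.20000 = -3074.200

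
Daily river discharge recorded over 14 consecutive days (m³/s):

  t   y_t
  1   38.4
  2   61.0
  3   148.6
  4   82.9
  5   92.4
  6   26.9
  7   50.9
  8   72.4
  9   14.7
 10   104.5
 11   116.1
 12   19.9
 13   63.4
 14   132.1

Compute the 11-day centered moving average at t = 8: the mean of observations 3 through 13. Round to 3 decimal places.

72.064

Sum of periods 3–13: 148.6 + 82.9 + 92.4 + 26.9 + 50.9 + 72.4 + 14.7 + 104.5 + 116.1 + 19.9 + 63.4 = 792.7
Divide by 11: 792.7 / 11 = 72.064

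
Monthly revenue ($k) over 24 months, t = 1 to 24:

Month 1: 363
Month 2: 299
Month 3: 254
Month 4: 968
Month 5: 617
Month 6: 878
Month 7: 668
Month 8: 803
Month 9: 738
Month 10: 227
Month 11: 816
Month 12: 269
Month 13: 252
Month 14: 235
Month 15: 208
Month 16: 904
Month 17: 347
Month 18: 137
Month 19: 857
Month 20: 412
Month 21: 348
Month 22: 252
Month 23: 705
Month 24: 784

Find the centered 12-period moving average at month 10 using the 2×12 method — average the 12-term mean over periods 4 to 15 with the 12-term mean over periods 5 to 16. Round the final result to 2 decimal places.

Sum over 4–15: 968 + 617 + 878 + 668 + 803 + 738 + 227 + 816 + 269 + 252 + 235 + 208 = 6679
Sum over 5–16: 617 + 878 + 668 + 803 + 738 + 227 + 816 + 269 + 252 + 235 + 208 + 904 = 6615
CMA at t=10 = (6679 + 6615) / (2·12) = 13294 / 24 = 553.92

553.92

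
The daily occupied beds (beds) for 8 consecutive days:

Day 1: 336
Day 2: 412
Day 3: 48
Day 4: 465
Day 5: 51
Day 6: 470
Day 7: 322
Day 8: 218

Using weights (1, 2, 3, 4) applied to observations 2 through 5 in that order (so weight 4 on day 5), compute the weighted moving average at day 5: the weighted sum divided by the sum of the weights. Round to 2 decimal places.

Weighted sum: 1·412 + 2·48 + 3·465 + 4·51 = 412 + 96 + 1395 + 204 = 2107
Weight total: 1 + 2 + 3 + 4 = 10
WMA = 2107 / 10 = 210.70

210.70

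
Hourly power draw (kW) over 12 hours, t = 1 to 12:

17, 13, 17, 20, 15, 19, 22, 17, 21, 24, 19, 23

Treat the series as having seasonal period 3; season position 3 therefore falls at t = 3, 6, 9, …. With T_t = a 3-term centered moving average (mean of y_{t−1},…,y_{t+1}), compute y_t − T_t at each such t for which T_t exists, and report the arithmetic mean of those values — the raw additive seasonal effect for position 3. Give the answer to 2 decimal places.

0.33

Season position 3 occurs at t = 3, 6, 9 (where T_t is defined).
t=3: T_3 = 16.6667; y_3 − T_3 = 17 − 16.6667 = 0.3333
t=6: T_6 = 18.6667; y_6 − T_6 = 19 − 18.6667 = 0.3333
t=9: T_9 = 20.6667; y_9 − T_9 = 21 − 20.6667 = 0.3333
Mean deviation: (0.3333 + 0.3333 + 0.3333) / 3 = 0.33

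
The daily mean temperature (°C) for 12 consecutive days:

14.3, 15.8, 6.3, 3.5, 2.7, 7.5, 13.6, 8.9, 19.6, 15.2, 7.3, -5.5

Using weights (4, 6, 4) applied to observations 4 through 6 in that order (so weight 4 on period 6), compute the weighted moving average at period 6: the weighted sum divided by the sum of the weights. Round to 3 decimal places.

Weighted sum: 4·3.5 + 6·2.7 + 4·7.5 = 14.0 + 16.2 + 30.0 = 60.2
Weight total: 4 + 6 + 4 = 14
WMA = 60.2 / 14 = 4.300

4.300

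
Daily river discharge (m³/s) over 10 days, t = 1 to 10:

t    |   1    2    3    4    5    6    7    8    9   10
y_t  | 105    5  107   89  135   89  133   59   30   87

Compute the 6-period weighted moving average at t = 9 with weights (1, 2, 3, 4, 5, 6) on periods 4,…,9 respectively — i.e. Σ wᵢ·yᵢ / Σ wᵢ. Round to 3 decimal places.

Weighted sum: 1·89 + 2·135 + 3·89 + 4·133 + 5·59 + 6·30 = 89 + 270 + 267 + 532 + 295 + 180 = 1633
Weight total: 1 + 2 + 3 + 4 + 5 + 6 = 21
WMA = 1633 / 21 = 77.762

77.762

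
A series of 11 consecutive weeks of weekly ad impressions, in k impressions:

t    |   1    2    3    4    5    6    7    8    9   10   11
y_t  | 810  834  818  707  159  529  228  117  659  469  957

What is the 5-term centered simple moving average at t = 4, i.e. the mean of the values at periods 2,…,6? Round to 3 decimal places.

Sum of periods 2–6: 834 + 818 + 707 + 159 + 529 = 3047
Divide by 5: 3047 / 5 = 609.400

609.400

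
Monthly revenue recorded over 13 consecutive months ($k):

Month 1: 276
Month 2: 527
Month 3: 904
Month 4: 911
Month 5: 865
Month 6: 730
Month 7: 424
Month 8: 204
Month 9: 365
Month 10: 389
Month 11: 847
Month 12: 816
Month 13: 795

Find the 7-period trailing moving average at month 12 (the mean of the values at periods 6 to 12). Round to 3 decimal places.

539.286

Sum of periods 6–12: 730 + 424 + 204 + 365 + 389 + 847 + 816 = 3775
Divide by 7: 3775 / 7 = 539.286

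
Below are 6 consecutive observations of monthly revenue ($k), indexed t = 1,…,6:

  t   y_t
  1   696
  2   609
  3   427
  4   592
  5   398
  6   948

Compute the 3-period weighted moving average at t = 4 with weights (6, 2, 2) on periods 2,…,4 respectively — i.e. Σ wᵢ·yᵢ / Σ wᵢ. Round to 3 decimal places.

569.200

Weighted sum: 6·609 + 2·427 + 2·592 = 3654 + 854 + 1184 = 5692
Weight total: 6 + 2 + 2 = 10
WMA = 5692 / 10 = 569.200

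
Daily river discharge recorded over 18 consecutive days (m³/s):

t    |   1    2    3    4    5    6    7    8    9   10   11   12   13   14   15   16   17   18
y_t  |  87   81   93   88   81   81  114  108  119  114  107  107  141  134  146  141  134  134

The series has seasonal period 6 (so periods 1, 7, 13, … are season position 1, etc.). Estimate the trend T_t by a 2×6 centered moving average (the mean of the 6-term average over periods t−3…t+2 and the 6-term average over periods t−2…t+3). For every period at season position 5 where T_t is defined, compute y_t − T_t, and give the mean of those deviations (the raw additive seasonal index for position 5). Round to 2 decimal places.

-11.04

Season position 5 occurs at t = 5, 11 (where T_t is defined).
t=5: T_5 = 91.9167; y_5 − T_5 = 81 − 91.9167 = -10.9167
t=11: T_11 = 118.1667; y_11 − T_11 = 107 − 118.1667 = -11.1667
Mean deviation: (-10.9167 + -11.1667) / 2 = -11.04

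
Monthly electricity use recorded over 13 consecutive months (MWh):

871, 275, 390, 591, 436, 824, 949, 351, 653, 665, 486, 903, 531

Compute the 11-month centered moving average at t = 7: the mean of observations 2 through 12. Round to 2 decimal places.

Sum of periods 2–12: 275 + 390 + 591 + 436 + 824 + 949 + 351 + 653 + 665 + 486 + 903 = 6523
Divide by 11: 6523 / 11 = 593.00

593.00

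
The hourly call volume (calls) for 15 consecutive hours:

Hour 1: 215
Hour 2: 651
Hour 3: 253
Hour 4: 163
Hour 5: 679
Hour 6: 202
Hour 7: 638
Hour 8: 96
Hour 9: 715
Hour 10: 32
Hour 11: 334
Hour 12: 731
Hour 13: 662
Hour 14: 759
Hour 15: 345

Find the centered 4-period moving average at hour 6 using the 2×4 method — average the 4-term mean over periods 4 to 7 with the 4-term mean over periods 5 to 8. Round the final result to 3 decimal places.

412.125

Sum over 4–7: 163 + 679 + 202 + 638 = 1682
Sum over 5–8: 679 + 202 + 638 + 96 = 1615
CMA at t=6 = (1682 + 1615) / (2·4) = 3297 / 8 = 412.125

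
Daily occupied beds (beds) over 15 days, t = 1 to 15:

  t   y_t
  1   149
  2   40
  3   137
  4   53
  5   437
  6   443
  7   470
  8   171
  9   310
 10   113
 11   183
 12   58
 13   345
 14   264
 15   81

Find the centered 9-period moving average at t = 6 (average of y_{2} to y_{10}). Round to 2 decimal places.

Sum of periods 2–10: 40 + 137 + 53 + 437 + 443 + 470 + 171 + 310 + 113 = 2174
Divide by 9: 2174 / 9 = 241.56

241.56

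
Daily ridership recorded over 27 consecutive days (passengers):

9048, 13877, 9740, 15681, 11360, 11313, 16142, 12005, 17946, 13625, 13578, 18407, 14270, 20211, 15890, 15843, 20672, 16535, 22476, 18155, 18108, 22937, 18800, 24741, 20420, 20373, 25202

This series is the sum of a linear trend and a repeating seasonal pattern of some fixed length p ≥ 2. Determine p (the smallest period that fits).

5

First differences y_{t+1} − y_t: 4829, -4137, 5941, -4321, -47, 4829, -4137, 5941, -4321, -47, 4829, -4137, …
The difference pattern repeats every 5 terms and not for any smaller step, so p = 5.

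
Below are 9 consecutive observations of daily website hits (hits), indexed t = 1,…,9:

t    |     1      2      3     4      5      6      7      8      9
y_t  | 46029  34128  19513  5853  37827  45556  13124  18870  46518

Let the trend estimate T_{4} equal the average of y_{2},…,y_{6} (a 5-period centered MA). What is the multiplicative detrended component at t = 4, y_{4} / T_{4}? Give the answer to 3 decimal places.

Trend T_4 = (34128 + 19513 + 5853 + 37827 + 45556) / 5 = 142877/5 = 28575.40000
Ratio to trend: 5853 / 28575.40000 = 0.205

0.205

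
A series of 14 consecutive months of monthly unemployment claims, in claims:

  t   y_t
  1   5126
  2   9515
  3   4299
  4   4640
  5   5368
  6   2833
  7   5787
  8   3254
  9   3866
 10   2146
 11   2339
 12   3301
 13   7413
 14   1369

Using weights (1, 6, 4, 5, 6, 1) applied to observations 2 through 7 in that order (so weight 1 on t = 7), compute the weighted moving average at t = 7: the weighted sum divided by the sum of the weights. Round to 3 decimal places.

Weighted sum: 1·9515 + 6·4299 + 4·4640 + 5·5368 + 6·2833 + 1·5787 = 9515 + 25794 + 18560 + 26840 + 16998 + 5787 = 103494
Weight total: 1 + 6 + 4 + 5 + 6 + 1 = 23
WMA = 103494 / 23 = 4499.739

4499.739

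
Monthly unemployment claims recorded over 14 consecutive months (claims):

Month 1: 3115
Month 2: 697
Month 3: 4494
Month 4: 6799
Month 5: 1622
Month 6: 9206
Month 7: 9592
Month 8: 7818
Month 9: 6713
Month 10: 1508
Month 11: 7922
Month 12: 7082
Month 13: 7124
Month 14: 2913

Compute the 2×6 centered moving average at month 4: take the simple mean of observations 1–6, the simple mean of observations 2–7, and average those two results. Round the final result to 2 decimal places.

Sum over 1–6: 3115 + 697 + 4494 + 6799 + 1622 + 9206 = 25933
Sum over 2–7: 697 + 4494 + 6799 + 1622 + 9206 + 9592 = 32410
CMA at t=4 = (25933 + 32410) / (2·6) = 58343 / 12 = 4861.92

4861.92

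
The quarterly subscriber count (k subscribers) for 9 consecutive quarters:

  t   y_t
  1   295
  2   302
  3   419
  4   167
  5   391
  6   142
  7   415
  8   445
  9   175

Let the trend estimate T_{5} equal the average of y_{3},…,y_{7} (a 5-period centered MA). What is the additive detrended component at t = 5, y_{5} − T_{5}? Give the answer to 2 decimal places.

Trend T_5 = (419 + 167 + 391 + 142 + 415) / 5 = 1534/5 = 306.8000
Detrended value: 391 − 306.8000 = 84.20

84.20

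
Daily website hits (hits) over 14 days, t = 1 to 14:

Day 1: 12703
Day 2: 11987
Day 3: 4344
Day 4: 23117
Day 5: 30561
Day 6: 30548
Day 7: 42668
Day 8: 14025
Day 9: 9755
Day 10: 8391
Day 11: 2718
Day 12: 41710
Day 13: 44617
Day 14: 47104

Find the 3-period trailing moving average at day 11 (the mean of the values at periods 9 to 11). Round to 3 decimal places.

6954.667

Sum of periods 9–11: 9755 + 8391 + 2718 = 20864
Divide by 3: 20864 / 3 = 6954.667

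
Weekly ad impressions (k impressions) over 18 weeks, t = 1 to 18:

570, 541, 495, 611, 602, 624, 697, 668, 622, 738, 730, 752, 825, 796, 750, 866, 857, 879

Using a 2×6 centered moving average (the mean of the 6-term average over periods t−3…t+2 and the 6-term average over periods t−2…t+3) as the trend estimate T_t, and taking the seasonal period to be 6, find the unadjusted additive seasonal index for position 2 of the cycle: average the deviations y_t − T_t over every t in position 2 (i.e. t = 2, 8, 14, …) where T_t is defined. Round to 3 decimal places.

-1.125

Season position 2 occurs at t = 8, 14 (where T_t is defined).
t=8: T_8 = 669.16667; y_8 − T_8 = 668 − 669.16667 = -1.16667
t=14: T_14 = 797.08333; y_14 − T_14 = 796 − 797.08333 = -1.08333
Mean deviation: (-1.16667 + -1.08333) / 2 = -1.125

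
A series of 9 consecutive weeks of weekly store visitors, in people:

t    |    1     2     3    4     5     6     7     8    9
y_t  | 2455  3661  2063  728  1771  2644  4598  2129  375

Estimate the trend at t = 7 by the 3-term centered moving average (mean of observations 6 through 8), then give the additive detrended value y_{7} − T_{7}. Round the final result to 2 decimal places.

Trend T_7 = (2644 + 4598 + 2129) / 3 = 9371/3 = 3123.6667
Detrended value: 4598 − 3123.6667 = 1474.33

1474.33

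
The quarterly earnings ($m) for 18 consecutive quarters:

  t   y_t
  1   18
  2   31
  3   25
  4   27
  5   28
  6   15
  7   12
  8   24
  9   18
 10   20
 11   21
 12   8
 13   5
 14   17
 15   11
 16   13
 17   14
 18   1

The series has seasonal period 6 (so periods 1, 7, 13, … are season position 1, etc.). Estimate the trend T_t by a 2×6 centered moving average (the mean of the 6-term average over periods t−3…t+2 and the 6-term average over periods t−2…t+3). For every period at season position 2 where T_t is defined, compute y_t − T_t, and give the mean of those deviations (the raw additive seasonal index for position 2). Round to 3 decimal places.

5.083

Season position 2 occurs at t = 8, 14 (where T_t is defined).
t=8: T_8 = 18.91667; y_8 − T_8 = 24 − 18.91667 = 5.08333
t=14: T_14 = 11.91667; y_14 − T_14 = 17 − 11.91667 = 5.08333
Mean deviation: (5.08333 + 5.08333) / 2 = 5.083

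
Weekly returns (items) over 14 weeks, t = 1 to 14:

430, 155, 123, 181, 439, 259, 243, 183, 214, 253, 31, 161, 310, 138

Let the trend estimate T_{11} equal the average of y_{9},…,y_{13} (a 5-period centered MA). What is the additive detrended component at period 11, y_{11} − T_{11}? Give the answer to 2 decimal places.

Trend T_11 = (214 + 253 + 31 + 161 + 310) / 5 = 969/5 = 193.8000
Detrended value: 31 − 193.8000 = -162.80

-162.80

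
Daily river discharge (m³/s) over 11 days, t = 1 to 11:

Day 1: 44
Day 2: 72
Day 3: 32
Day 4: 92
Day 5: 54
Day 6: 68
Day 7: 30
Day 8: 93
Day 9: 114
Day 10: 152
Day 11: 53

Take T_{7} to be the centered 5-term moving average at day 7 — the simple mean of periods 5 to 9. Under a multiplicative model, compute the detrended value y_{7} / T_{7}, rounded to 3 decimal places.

0.418

Trend T_7 = (54 + 68 + 30 + 93 + 114) / 5 = 359/5 = 71.80000
Ratio to trend: 30 / 71.80000 = 0.418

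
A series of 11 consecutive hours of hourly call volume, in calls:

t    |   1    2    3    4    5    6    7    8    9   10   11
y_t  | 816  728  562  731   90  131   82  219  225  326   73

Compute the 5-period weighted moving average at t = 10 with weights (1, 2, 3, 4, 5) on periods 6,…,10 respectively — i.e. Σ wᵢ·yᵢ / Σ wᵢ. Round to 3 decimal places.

Weighted sum: 1·131 + 2·82 + 3·219 + 4·225 + 5·326 = 131 + 164 + 657 + 900 + 1630 = 3482
Weight total: 1 + 2 + 3 + 4 + 5 = 15
WMA = 3482 / 15 = 232.133

232.133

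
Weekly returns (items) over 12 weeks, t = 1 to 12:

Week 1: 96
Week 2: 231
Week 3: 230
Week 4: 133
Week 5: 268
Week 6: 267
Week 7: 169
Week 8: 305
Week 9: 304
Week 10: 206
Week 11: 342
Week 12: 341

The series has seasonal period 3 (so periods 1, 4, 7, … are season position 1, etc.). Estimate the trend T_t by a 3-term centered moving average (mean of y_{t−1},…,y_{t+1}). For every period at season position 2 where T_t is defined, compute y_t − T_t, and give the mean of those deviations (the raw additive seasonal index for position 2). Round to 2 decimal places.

45.50

Season position 2 occurs at t = 2, 5, 8, 11 (where T_t is defined).
t=2: T_2 = 185.6667; y_2 − T_2 = 231 − 185.6667 = 45.3333
t=5: T_5 = 222.6667; y_5 − T_5 = 268 − 222.6667 = 45.3333
t=8: T_8 = 259.3333; y_8 − T_8 = 305 − 259.3333 = 45.6667
t=11: T_11 = 296.3333; y_11 − T_11 = 342 − 296.3333 = 45.6667
Mean deviation: (45.3333 + 45.3333 + 45.6667 + 45.6667) / 4 = 45.50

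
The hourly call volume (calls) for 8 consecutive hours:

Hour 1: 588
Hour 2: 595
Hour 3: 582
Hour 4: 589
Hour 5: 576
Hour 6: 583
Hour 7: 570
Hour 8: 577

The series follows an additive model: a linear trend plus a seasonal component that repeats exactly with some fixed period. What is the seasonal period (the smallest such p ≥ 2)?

2

First differences y_{t+1} − y_t: 7, -13, 7, -13, 7, -13, …
The difference pattern repeats every 2 terms and not for any smaller step, so p = 2.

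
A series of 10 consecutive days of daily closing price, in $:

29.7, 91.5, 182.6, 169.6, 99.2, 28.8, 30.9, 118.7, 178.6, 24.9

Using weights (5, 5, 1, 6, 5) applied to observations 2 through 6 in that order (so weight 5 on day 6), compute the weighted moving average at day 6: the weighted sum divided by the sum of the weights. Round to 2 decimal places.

Weighted sum: 5·91.5 + 5·182.6 + 1·169.6 + 6·99.2 + 5·28.8 = 457.5 + 913.0 + 169.6 + 595.2 + 144.0 = 2279.3
Weight total: 5 + 5 + 1 + 6 + 5 = 22
WMA = 2279.3 / 22 = 103.60

103.60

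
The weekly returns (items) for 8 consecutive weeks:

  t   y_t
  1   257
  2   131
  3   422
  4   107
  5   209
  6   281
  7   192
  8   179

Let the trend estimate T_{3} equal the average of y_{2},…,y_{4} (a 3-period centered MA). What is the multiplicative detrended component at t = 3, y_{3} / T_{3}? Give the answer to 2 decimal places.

1.92

Trend T_3 = (131 + 422 + 107) / 3 = 660/3 = 220.0000
Ratio to trend: 422 / 220.0000 = 1.92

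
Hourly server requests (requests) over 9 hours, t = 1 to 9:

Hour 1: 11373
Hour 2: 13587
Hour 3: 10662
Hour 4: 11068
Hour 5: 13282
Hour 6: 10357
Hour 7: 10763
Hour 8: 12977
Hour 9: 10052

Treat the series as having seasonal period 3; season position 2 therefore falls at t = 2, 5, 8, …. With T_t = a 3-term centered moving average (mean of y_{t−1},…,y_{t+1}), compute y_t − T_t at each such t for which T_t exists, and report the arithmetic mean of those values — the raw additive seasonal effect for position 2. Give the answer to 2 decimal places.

1713.00

Season position 2 occurs at t = 2, 5, 8 (where T_t is defined).
t=2: T_2 = 11874.0000; y_2 − T_2 = 13587 − 11874.0000 = 1713.0000
t=5: T_5 = 11569.0000; y_5 − T_5 = 13282 − 11569.0000 = 1713.0000
t=8: T_8 = 11264.0000; y_8 − T_8 = 12977 − 11264.0000 = 1713.0000
Mean deviation: (1713.0000 + 1713.0000 + 1713.0000) / 3 = 1713.00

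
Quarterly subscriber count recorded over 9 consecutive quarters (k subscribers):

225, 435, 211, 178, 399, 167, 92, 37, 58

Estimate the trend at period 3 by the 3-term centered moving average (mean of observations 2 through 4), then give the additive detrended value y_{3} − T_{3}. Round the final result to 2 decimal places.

-63.67

Trend T_3 = (435 + 211 + 178) / 3 = 824/3 = 274.6667
Detrended value: 211 − 274.6667 = -63.67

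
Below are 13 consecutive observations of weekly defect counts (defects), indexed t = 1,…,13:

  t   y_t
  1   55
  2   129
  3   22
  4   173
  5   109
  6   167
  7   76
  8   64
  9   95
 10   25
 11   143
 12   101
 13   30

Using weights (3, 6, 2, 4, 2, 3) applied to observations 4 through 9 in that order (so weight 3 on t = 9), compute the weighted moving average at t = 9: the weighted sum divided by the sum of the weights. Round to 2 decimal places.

111.20

Weighted sum: 3·173 + 6·109 + 2·167 + 4·76 + 2·64 + 3·95 = 519 + 654 + 334 + 304 + 128 + 285 = 2224
Weight total: 3 + 6 + 2 + 4 + 2 + 3 = 20
WMA = 2224 / 20 = 111.20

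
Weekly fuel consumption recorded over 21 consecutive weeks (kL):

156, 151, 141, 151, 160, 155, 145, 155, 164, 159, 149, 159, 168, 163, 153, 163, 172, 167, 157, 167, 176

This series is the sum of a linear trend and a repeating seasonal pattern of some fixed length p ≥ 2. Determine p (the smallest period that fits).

4

First differences y_{t+1} − y_t: -5, -10, 10, 9, -5, -10, 10, 9, -5, -10, …
The difference pattern repeats every 4 terms and not for any smaller step, so p = 4.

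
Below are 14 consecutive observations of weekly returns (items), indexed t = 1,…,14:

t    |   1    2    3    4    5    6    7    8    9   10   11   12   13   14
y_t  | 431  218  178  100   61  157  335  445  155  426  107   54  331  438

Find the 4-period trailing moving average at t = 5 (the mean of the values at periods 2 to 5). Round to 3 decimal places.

Sum of periods 2–5: 218 + 178 + 100 + 61 = 557
Divide by 4: 557 / 4 = 139.250

139.250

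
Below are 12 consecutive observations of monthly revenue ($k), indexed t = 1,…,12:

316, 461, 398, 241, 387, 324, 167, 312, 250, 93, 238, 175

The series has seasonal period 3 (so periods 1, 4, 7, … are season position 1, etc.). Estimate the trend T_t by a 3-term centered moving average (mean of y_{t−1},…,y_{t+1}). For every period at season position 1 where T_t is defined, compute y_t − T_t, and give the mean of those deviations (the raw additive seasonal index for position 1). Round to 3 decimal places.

Season position 1 occurs at t = 4, 7, 10 (where T_t is defined).
t=4: T_4 = 342.00000; y_4 − T_4 = 241 − 342.00000 = -101.00000
t=7: T_7 = 267.66667; y_7 − T_7 = 167 − 267.66667 = -100.66667
t=10: T_10 = 193.66667; y_10 − T_10 = 93 − 193.66667 = -100.66667
Mean deviation: (-101.00000 + -100.66667 + -100.66667) / 3 = -100.778

-100.778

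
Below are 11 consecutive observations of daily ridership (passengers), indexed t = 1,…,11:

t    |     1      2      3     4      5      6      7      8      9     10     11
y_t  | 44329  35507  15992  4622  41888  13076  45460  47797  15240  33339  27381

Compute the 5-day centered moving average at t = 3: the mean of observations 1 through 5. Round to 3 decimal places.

28467.600

Sum of periods 1–5: 44329 + 35507 + 15992 + 4622 + 41888 = 142338
Divide by 5: 142338 / 5 = 28467.600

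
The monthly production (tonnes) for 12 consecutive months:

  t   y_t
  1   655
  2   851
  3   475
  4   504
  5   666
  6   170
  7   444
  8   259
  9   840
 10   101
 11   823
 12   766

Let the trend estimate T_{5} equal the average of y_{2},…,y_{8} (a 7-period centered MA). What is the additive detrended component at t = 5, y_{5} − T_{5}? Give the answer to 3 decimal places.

184.714

Trend T_5 = (851 + 475 + 504 + 666 + 170 + 444 + 259) / 7 = 3369/7 = 481.28571
Detrended value: 666 − 481.28571 = 184.714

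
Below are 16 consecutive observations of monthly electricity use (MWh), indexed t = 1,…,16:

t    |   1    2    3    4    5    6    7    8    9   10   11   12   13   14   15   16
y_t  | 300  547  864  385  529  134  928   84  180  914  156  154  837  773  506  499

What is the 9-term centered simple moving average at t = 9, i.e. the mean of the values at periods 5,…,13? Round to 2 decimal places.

Sum of periods 5–13: 529 + 134 + 928 + 84 + 180 + 914 + 156 + 154 + 837 = 3916
Divide by 9: 3916 / 9 = 435.11

435.11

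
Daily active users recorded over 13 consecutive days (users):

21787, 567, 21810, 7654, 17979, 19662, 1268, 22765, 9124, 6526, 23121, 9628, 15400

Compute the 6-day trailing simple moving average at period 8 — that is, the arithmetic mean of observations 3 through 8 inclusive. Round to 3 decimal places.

Sum of periods 3–8: 21810 + 7654 + 17979 + 19662 + 1268 + 22765 = 91138
Divide by 6: 91138 / 6 = 15189.667

15189.667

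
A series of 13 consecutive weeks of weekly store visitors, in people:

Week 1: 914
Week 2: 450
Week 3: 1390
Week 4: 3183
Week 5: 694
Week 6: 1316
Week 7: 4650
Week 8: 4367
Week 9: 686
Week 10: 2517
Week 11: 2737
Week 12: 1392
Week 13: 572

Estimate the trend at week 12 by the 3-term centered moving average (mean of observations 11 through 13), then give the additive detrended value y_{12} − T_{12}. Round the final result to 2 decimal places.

-175.00

Trend T_12 = (2737 + 1392 + 572) / 3 = 4701/3 = 1567.0000
Detrended value: 1392 − 1567.0000 = -175.00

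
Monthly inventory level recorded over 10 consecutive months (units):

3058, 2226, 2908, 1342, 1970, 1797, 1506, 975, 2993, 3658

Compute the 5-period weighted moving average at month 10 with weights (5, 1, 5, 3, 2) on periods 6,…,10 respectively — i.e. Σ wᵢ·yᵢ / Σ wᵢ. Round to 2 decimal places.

Weighted sum: 5·1797 + 1·1506 + 5·975 + 3·2993 + 2·3658 = 8985 + 1506 + 4875 + 8979 + 7316 = 31661
Weight total: 5 + 1 + 5 + 3 + 2 = 16
WMA = 31661 / 16 = 1978.81

1978.81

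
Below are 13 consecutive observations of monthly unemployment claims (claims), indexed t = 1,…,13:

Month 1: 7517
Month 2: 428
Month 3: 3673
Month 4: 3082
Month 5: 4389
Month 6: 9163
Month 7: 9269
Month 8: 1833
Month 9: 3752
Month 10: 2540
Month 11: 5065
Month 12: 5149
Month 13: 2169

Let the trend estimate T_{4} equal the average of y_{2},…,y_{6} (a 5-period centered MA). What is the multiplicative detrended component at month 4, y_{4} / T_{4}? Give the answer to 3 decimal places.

0.743

Trend T_4 = (428 + 3673 + 3082 + 4389 + 9163) / 5 = 20735/5 = 4147.00000
Ratio to trend: 3082 / 4147.00000 = 0.743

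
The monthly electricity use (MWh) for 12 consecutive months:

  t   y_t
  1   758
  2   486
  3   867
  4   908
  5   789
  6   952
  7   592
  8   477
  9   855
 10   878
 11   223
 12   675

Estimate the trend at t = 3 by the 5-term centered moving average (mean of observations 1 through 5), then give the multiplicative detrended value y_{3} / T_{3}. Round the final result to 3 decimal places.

1.138

Trend T_3 = (758 + 486 + 867 + 908 + 789) / 5 = 3808/5 = 761.60000
Ratio to trend: 867 / 761.60000 = 1.138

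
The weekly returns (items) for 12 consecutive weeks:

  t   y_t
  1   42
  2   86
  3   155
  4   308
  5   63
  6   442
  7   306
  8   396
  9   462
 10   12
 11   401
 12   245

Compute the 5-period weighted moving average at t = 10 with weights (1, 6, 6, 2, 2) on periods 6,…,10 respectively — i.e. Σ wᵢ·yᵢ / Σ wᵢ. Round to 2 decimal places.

329.53

Weighted sum: 1·442 + 6·306 + 6·396 + 2·462 + 2·12 = 442 + 1836 + 2376 + 924 + 24 = 5602
Weight total: 1 + 6 + 6 + 2 + 2 = 17
WMA = 5602 / 17 = 329.53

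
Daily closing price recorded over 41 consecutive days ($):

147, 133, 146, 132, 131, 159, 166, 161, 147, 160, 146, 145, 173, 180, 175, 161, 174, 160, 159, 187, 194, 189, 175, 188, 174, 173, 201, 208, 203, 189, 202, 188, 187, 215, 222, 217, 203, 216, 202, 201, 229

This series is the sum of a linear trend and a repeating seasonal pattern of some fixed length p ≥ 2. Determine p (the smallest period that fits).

7

First differences y_{t+1} − y_t: -14, 13, -14, -1, 28, 7, -5, -14, 13, -14, -1, 28, 7, -5, -14, 13, …
The difference pattern repeats every 7 terms and not for any smaller step, so p = 7.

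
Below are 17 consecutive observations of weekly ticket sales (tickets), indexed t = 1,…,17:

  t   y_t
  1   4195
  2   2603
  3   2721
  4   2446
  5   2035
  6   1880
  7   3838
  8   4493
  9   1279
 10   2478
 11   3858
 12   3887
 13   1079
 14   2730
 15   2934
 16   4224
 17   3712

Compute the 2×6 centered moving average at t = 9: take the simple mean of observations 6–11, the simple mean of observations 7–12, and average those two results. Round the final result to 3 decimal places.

Sum over 6–11: 1880 + 3838 + 4493 + 1279 + 2478 + 3858 = 17826
Sum over 7–12: 3838 + 4493 + 1279 + 2478 + 3858 + 3887 = 19833
CMA at t=9 = (17826 + 19833) / (2·6) = 37659 / 12 = 3138.250

3138.250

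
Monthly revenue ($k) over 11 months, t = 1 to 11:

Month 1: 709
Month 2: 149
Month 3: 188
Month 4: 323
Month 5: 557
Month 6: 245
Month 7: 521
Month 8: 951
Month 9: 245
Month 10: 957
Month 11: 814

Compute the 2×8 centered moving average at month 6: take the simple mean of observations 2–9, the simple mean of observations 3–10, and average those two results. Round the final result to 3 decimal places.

Sum over 2–9: 149 + 188 + 323 + 557 + 245 + 521 + 951 + 245 = 3179
Sum over 3–10: 188 + 323 + 557 + 245 + 521 + 951 + 245 + 957 = 3987
CMA at t=6 = (3179 + 3987) / (2·8) = 7166 / 16 = 447.875

447.875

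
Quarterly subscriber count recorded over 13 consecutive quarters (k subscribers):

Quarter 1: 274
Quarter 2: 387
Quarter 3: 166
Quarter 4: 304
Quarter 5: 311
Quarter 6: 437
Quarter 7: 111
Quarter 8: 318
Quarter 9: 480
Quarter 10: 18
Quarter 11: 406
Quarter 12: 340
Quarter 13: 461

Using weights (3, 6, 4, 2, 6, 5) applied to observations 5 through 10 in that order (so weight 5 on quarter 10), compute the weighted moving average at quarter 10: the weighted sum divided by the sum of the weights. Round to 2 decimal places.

Weighted sum: 3·311 + 6·437 + 4·111 + 2·318 + 6·480 + 5·18 = 933 + 2622 + 444 + 636 + 2880 + 90 = 7605
Weight total: 3 + 6 + 4 + 2 + 6 + 5 = 26
WMA = 7605 / 26 = 292.50

292.50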